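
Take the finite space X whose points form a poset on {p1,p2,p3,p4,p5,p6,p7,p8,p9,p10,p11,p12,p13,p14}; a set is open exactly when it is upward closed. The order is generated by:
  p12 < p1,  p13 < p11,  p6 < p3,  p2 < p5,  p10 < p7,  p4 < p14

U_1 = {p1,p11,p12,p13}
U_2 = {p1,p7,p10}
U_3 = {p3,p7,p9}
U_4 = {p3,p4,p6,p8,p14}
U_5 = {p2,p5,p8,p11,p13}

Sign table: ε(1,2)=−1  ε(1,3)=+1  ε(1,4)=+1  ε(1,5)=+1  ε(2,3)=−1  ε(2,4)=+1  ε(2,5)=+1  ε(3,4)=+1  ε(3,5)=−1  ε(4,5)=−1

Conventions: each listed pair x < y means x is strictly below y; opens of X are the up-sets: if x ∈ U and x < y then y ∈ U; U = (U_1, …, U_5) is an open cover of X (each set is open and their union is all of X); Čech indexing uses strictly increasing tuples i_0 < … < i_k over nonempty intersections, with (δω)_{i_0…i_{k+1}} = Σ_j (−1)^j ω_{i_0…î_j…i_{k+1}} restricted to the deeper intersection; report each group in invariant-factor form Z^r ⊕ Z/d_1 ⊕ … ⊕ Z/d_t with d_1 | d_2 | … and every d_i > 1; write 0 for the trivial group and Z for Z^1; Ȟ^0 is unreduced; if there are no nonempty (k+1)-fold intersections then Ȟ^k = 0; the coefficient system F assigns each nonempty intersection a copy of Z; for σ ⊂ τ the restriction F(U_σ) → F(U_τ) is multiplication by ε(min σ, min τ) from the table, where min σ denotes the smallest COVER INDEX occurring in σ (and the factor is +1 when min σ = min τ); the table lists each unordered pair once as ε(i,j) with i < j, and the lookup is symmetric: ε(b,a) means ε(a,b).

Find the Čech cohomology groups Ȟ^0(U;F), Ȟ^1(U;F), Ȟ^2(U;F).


nonempty intersections:
  U12={p1} U15={p11,p13} U23={p7} U34={p3} U45={p8}
C dims 5,5; δ0: rk 5, SNF 1^4·2
Ȟ^0: (5−5)−0=0 ⇒ 0
Ȟ^1: (5−0)−5=0 plus torsion [2] ⇒ Z/2
Ȟ^2: (0−0)−0=0 ⇒ 0

Ȟ^0(U;F) ≅ 0,  Ȟ^1(U;F) ≅ Z/2,  Ȟ^2(U;F) ≅ 0


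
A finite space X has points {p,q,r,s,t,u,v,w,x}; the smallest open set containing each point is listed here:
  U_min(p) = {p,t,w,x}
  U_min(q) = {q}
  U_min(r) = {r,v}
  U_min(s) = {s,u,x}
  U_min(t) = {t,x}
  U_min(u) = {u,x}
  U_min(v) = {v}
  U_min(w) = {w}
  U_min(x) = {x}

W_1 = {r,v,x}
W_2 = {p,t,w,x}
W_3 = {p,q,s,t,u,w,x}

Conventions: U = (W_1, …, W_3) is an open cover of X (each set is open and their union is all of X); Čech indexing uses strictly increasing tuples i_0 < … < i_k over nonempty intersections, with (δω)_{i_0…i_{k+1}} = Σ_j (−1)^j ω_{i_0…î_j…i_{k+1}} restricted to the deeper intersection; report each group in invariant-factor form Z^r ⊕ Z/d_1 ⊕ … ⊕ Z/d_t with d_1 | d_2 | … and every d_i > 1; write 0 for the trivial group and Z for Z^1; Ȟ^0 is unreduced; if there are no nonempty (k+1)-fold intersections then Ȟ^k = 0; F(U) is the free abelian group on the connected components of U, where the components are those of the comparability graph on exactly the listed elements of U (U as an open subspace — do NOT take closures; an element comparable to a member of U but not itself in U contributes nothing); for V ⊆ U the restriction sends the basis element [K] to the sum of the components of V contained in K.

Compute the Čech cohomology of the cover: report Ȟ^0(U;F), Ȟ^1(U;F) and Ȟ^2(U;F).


Ȟ^0(U;F) ≅ Z^3; Ȟ^1(U;F) ≅ 0; Ȟ^2(U;F) ≅ 0

cover nerve:
  W12={x} W13={x} W23={p,t,w,x}
  W123={x}
components per intersection:
  W1: {r,v} {x}
  W2: {p,t,w,x}
  W3: {p,s,t,u,w,x} {q}
  W12: {x}
  W13: {x}
  W23: {p,t,w,x}
  W123: {x}
C dims 5,3,1; δ0: rk 2, SNF 1^2; δ1: rk 1, SNF 1^1
Ȟ^0: (5−2)−0=3 ⇒ Z^3
Ȟ^1: (3−1)−2=0 ⇒ 0
Ȟ^2: (1−0)−1=0 ⇒ 0


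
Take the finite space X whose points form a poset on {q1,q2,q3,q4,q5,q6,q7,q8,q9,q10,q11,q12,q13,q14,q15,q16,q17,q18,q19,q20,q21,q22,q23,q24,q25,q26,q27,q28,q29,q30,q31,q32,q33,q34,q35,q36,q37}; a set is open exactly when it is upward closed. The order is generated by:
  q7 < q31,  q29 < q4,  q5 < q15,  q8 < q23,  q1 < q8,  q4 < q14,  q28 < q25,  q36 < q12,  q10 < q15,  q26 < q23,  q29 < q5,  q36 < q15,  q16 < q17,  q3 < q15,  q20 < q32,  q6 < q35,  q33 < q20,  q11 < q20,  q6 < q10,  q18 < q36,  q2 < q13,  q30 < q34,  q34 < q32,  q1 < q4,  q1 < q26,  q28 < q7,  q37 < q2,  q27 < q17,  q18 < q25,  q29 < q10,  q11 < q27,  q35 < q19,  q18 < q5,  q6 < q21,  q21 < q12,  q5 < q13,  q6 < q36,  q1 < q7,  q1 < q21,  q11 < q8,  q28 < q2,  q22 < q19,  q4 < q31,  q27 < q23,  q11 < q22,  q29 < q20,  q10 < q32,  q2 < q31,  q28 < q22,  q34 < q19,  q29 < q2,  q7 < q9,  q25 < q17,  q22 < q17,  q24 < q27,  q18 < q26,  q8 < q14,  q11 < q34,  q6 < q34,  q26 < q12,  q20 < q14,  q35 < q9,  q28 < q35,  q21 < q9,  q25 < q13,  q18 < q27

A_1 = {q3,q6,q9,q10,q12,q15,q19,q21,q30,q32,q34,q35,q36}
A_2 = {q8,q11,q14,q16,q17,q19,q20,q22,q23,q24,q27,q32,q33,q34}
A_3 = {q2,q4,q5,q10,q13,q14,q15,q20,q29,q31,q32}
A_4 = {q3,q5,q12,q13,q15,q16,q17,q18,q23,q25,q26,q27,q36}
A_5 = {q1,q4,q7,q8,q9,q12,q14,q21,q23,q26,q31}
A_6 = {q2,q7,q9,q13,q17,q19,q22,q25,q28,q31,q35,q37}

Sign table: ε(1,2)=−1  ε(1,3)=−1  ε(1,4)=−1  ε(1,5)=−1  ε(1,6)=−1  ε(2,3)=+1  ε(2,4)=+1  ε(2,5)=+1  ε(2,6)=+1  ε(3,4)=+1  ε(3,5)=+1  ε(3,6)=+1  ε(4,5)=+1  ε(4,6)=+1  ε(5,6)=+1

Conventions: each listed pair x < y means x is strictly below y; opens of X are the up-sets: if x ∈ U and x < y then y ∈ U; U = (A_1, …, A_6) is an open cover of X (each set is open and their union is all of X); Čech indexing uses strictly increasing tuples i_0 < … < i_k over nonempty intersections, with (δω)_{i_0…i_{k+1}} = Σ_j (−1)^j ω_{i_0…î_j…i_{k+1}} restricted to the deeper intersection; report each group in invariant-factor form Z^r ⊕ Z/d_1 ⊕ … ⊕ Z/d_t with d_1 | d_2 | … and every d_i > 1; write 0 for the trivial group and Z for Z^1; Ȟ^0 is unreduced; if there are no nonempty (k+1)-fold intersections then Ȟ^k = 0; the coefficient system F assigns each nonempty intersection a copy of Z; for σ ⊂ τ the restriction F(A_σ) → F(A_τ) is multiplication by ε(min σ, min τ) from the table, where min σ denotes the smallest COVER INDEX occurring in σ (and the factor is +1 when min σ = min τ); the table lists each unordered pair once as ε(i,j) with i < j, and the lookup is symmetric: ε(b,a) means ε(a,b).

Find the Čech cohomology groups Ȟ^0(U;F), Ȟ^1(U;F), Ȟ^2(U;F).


Ȟ^0 = Z, Ȟ^1 = 0, Ȟ^2 = Z/2

nonempty intersections:
  A12={q19,q32,q34} A13={q10,q15,q32} A14={q3,q12,q15,q36} A15={q9,q12,q21} A16={q9,q19,q35} A23={q14,q20,q32} A24={q16,q17,q23,q27} A25={q8,q14,q23} A26={q17,q19,q22} A34={q5,q13,q15} A35={q4,q14,q31} A36={q2,q13,q31} A45={q12,q23,q26} A46={q13,q17,q25} A56={q7,q9,q31}
  A123={q32} A126={q19} A134={q15} A145={q12} A156={q9} A235={q14} A245={q23} A246={q17} A346={q13} A356={q31}
C dims 6,15,10; δ0: rk 5, SNF 1^5; δ1: rk 10, SNF 1^9·2
Ȟ^0: (6−5)−0=1 ⇒ Z
Ȟ^1: (15−10)−5=0 ⇒ 0
Ȟ^2: (10−0)−10=0 plus torsion [2] ⇒ Z/2


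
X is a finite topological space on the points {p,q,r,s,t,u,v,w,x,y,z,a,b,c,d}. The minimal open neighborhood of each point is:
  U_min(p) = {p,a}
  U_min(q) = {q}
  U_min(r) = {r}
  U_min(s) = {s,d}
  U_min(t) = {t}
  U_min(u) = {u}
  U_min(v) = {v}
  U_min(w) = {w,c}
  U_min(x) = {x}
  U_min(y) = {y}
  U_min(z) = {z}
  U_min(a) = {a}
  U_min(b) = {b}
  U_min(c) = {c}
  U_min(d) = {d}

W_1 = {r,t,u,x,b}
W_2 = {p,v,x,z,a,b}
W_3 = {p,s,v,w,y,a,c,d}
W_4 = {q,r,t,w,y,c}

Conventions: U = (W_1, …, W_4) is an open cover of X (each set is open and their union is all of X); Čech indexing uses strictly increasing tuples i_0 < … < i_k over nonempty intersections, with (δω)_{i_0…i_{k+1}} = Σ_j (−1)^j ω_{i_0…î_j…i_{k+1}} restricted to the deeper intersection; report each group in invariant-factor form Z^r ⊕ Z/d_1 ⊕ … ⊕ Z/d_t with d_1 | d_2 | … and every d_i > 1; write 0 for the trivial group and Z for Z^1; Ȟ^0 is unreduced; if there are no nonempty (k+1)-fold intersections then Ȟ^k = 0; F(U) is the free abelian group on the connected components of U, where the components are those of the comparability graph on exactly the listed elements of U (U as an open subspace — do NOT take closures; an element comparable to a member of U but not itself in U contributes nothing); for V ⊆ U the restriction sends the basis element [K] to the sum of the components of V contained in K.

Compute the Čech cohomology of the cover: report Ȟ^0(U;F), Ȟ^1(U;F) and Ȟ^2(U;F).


nerve of the cover:
  W12={x,b} W14={r,t} W23={p,v,a} W34={w,y,c}
components per intersection:
  W1: {r} {t} {u} {x} {b}
  W2: {p,a} {v} {x} {z} {b}
  W3: {p,a} {s,d} {v} {w,c} {y}
  W4: {q} {r} {t} {w,c} {y}
  W12: {x} {b}
  W14: {r} {t}
  W23: {p,a} {v}
  W34: {w,c} {y}
C dims 20,8; δ0: rk 8, SNF 1^8
Ȟ^0 = (20 − 8) − 0 = 12, so Ȟ^0 ≅ Z^12
Ȟ^1 = (8 − 0) − 8 = 0, so Ȟ^1 ≅ 0
Ȟ^2 = (0 − 0) − 0 = 0, so Ȟ^2 ≅ 0

Ȟ^0(U;F) ≅ Z^12, Ȟ^1(U;F) ≅ 0, Ȟ^2(U;F) ≅ 0


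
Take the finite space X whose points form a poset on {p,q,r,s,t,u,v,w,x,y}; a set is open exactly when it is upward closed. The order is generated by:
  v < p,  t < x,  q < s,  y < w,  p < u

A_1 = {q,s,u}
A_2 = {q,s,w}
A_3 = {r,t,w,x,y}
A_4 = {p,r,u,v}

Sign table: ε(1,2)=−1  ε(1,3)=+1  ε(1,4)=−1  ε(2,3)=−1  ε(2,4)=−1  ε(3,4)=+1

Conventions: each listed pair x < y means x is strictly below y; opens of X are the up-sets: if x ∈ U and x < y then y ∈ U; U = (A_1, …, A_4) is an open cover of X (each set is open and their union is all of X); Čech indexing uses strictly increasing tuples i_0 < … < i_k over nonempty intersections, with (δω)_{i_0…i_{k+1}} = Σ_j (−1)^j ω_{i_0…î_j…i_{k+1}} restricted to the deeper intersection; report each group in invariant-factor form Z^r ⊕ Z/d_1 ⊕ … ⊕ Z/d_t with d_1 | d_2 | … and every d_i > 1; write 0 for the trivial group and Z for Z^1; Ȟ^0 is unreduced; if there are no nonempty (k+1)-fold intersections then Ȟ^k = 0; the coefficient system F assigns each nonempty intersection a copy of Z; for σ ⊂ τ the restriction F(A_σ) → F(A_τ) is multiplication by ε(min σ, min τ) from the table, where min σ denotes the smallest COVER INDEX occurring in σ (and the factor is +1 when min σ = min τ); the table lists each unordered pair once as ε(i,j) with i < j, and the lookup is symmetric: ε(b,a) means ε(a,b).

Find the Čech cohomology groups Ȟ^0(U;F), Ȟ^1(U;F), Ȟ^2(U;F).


Ȟ^0(U;F) ≅ 0; Ȟ^1(U;F) ≅ Z/2; Ȟ^2(U;F) ≅ 0

cover nerve:
  A12={q,s} A14={u} A23={w} A34={r}
C dims 4,4; δ0: rk 4, SNF 1^3·2
Ȟ^0: (4−4)−0=0 ⇒ 0
Ȟ^1: (4−0)−4=0 plus torsion [2] ⇒ Z/2
Ȟ^2: (0−0)−0=0 ⇒ 0


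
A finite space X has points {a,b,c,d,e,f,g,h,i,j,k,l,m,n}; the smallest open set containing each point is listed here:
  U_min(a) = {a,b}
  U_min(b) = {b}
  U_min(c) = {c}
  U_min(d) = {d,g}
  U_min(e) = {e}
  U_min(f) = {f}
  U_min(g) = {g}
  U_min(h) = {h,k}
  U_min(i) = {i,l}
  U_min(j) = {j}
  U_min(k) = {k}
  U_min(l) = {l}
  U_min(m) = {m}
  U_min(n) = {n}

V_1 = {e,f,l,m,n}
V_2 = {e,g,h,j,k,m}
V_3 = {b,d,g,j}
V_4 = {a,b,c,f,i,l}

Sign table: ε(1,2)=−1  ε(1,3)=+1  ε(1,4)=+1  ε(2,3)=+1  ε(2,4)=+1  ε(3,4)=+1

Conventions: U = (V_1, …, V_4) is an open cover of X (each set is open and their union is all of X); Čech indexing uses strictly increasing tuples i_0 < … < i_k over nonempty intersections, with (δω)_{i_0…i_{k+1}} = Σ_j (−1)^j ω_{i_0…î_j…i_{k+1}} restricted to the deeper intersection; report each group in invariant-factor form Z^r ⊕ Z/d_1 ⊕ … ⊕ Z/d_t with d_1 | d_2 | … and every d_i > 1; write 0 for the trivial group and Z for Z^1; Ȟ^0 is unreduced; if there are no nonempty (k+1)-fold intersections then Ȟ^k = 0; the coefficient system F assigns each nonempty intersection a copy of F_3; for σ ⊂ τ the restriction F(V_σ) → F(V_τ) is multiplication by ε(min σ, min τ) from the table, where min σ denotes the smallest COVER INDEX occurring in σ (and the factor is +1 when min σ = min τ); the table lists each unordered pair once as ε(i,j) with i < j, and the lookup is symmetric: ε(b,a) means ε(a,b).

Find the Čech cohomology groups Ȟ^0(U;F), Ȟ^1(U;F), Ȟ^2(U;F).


nonempty intersections:
  V12={e,m} V14={f,l} V23={g,j} V34={b}
C dims 4,4; δ0: rk_F3 4
Ȟ^0: (4−4)−0=0 ⇒ 0
Ȟ^1: (4−0)−4=0 ⇒ 0
Ȟ^2: (0−0)−0=0 ⇒ 0

Ȟ^0(U;F) ≅ 0; Ȟ^1(U;F) ≅ 0; Ȟ^2(U;F) ≅ 0


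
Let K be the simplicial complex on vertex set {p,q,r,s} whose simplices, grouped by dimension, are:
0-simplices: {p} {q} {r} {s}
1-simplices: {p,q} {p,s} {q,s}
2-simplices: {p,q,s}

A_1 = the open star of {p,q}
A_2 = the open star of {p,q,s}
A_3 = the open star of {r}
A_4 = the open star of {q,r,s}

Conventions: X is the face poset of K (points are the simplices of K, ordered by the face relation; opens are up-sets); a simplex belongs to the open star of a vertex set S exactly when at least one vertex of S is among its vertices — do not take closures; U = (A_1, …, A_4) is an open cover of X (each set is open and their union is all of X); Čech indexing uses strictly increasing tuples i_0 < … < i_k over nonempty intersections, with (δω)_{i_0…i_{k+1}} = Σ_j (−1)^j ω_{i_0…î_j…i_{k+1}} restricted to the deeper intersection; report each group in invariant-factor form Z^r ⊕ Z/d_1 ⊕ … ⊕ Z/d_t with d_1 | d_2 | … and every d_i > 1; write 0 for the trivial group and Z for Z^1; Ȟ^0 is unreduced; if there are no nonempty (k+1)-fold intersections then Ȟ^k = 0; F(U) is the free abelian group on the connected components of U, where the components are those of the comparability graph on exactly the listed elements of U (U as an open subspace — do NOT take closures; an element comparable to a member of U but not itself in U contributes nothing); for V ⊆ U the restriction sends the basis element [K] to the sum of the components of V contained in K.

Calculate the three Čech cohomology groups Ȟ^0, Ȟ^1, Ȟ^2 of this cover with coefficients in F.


Ȟ^0(U;F) ≅ Z^2, Ȟ^1(U;F) ≅ 0 and Ȟ^2(U;F) ≅ 0

nonempty intersections:
  A1={{p},{q},{p,q},{p,s},{q,s},{p,q,s}} A2={{p},{q},{s},{p,q},{p,s},{q,s},{p,q,s}} A3={{r}} A4={{q},{r},{s},{p,q},{p,s},{q,s},{p,q,s}}
  A12={{p},{q},{p,q},{p,s},{q,s},{p,q,s}} A14={{q},{p,q},{p,s},{q,s},{p,q,s}} A24={{q},{s},{p,q},{p,s},{q,s},{p,q,s}} A34={{r}}
  A124={{q},{p,q},{p,s},{q,s},{p,q,s}}
components per intersection:
  A1: {{p},{q},{p,q},{p,s},{q,s},{p,q,s}}
  A2: {{p},{q},{s},{p,q},{p,s},{q,s},{p,q,s}}
  A3: {{r}}
  A4: {{q},{s},{p,q},{p,s},{q,s},{p,q,s}} {{r}}
  A12: {{p},{q},{p,q},{p,s},{q,s},{p,q,s}}
  A14: {{q},{p,q},{p,s},{q,s},{p,q,s}}
  A24: {{q},{s},{p,q},{p,s},{q,s},{p,q,s}}
  A34: {{r}}
  A124: {{q},{p,q},{p,s},{q,s},{p,q,s}}
C dims 5,4,1; δ0: rk 3, SNF 1^3; δ1: rk 1, SNF 1^1
Ȟ^0: (5−3)−0=2 ⇒ Z^2
Ȟ^1: (4−1)−3=0 ⇒ 0
Ȟ^2: (1−0)−1=0 ⇒ 0


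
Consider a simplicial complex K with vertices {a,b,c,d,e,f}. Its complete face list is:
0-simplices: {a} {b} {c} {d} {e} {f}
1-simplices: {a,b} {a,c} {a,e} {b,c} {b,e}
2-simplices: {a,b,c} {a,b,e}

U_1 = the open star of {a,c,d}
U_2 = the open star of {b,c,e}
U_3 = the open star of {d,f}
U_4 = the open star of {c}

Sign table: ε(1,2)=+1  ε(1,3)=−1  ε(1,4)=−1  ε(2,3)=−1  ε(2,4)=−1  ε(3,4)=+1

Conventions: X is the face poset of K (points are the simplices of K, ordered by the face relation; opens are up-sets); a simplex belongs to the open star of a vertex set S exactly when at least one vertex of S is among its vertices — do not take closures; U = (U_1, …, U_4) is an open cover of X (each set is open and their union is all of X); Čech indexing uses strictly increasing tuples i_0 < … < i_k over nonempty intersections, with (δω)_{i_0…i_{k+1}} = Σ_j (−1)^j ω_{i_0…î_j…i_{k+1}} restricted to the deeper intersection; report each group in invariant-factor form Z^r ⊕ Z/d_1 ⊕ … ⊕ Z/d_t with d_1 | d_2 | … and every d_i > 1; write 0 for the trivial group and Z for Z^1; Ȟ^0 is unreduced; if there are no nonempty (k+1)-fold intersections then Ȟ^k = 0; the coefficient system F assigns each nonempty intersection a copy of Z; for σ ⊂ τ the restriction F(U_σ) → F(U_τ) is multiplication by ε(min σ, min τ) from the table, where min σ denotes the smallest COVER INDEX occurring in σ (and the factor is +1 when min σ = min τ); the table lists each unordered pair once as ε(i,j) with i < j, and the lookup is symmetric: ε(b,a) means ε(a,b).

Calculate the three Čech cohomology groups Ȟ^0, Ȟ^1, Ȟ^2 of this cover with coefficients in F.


intersection data:
  U1={{a},{c},{d},{a,b},{a,c},{a,e},{b,c},{a,b,c},{a,b,e}} U2={{b},{c},{e},{a,b},{a,c},{a,e},{b,c},{b,e},{a,b,c},{a,b,e}} U3={{d},{f}} U4={{c},{a,c},{b,c},{a,b,c}}
  U12={{c},{a,b},{a,c},{a,e},{b,c},{a,b,c},{a,b,e}} U13={{d}} U14={{c},{a,c},{b,c},{a,b,c}} U24={{c},{a,c},{b,c},{a,b,c}}
  U124={{c},{a,c},{b,c},{a,b,c}}
C dims 4,4,1; δ0: rk 3, SNF 1^3; δ1: rk 1, SNF 1^1
Ȟ^0 = (4 − 3) − 0 = 1, so Ȟ^0 ≅ Z
Ȟ^1 = (4 − 1) − 3 = 0, so Ȟ^1 ≅ 0
Ȟ^2 = (1 − 0) − 1 = 0, so Ȟ^2 ≅ 0

Ȟ^0(U;F) ≅ Z,  Ȟ^1(U;F) ≅ 0,  Ȟ^2(U;F) ≅ 0


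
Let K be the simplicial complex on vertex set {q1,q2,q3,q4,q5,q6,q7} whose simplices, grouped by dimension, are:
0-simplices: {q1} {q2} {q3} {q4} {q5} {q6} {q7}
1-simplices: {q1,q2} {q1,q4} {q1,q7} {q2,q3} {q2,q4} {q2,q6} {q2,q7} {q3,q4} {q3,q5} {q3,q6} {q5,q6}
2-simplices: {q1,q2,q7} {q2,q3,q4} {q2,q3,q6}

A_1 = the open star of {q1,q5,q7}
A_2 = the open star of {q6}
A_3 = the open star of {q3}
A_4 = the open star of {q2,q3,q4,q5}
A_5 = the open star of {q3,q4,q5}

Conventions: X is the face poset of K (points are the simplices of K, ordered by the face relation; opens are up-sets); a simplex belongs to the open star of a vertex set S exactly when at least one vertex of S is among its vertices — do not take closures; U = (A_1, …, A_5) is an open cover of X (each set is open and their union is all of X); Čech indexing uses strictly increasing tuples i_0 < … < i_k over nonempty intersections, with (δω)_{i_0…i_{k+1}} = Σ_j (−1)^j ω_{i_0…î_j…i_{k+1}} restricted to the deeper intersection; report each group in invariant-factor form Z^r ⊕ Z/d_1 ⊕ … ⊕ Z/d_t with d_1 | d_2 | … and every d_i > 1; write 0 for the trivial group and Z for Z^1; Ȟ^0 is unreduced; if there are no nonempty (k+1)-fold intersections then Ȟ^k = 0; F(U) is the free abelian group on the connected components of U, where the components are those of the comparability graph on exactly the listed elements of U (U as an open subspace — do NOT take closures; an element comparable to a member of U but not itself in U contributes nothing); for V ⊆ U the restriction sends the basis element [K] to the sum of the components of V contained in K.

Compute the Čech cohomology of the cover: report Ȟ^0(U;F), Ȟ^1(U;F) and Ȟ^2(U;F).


nonempty intersections:
  A1={{q1},{q5},{q7},{q1,q2},{q1,q4},{q1,q7},{q2,q7},{q3,q5},{q5,q6},{q1,q2,q7}} A2={{q6},{q2,q6},{q3,q6},{q5,q6},{q2,q3,q6}} A3={{q3},{q2,q3},{q3,q4},{q3,q5},{q3,q6},{q2,q3,q4},{q2,q3,q6}} A4={{q2},{q3},{q4},{q5},{q1,q2},{q1,q4},{q2,q3},{q2,q4},{q2,q6},{q2,q7},{q3,q4},{q3,q5},{q3,q6},{q5,q6},{q1,q2,q7},{q2,q3,q4},{q2,q3,q6}} A5={{q3},{q4},{q5},{q1,q4},{q2,q3},{q2,q4},{q3,q4},{q3,q5},{q3,q6},{q5,q6},{q2,q3,q4},{q2,q3,q6}}
  A12={{q5,q6}} A13={{q3,q5}} A14={{q5},{q1,q2},{q1,q4},{q2,q7},{q3,q5},{q5,q6},{q1,q2,q7}} A15={{q5},{q1,q4},{q3,q5},{q5,q6}} A23={{q3,q6},{q2,q3,q6}} A24={{q2,q6},{q3,q6},{q5,q6},{q2,q3,q6}} A25={{q3,q6},{q5,q6},{q2,q3,q6}} A34={{q3},{q2,q3},{q3,q4},{q3,q5},{q3,q6},{q2,q3,q4},{q2,q3,q6}} A35={{q3},{q2,q3},{q3,q4},{q3,q5},{q3,q6},{q2,q3,q4},{q2,q3,q6}} A45={{q3},{q4},{q5},{q1,q4},{q2,q3},{q2,q4},{q3,q4},{q3,q5},{q3,q6},{q5,q6},{q2,q3,q4},{q2,q3,q6}}
  A124={{q5,q6}} A125={{q5,q6}} A134={{q3,q5}} A135={{q3,q5}} A145={{q5},{q1,q4},{q3,q5},{q5,q6}} A234={{q3,q6},{q2,q3,q6}} A235={{q3,q6},{q2,q3,q6}} A245={{q3,q6},{q5,q6},{q2,q3,q6}} A345={{q3},{q2,q3},{q3,q4},{q3,q5},{q3,q6},{q2,q3,q4},{q2,q3,q6}}
  A1245={{q5,q6}} A1345={{q3,q5}} A2345={{q3,q6},{q2,q3,q6}}
components per intersection:
  A1: {{q1},{q7},{q1,q2},{q1,q4},{q1,q7},{q2,q7},{q1,q2,q7}} {{q5},{q3,q5},{q5,q6}}
  A2: {{q6},{q2,q6},{q3,q6},{q5,q6},{q2,q3,q6}}
  A3: {{q3},{q2,q3},{q3,q4},{q3,q5},{q3,q6},{q2,q3,q4},{q2,q3,q6}}
  A4: {{q2},{q3},{q4},{q5},{q1,q2},{q1,q4},{q2,q3},{q2,q4},{q2,q6},{q2,q7},{q3,q4},{q3,q5},{q3,q6},{q5,q6},{q1,q2,q7},{q2,q3,q4},{q2,q3,q6}}
  A5: {{q3},{q4},{q5},{q1,q4},{q2,q3},{q2,q4},{q3,q4},{q3,q5},{q3,q6},{q5,q6},{q2,q3,q4},{q2,q3,q6}}
  A12: {{q5,q6}}
  A13: {{q3,q5}}
  A14: {{q5},{q3,q5},{q5,q6}} {{q1,q2},{q2,q7},{q1,q2,q7}} {{q1,q4}}
  A15: {{q5},{q3,q5},{q5,q6}} {{q1,q4}}
  A23: {{q3,q6},{q2,q3,q6}}
  A24: {{q2,q6},{q3,q6},{q2,q3,q6}} {{q5,q6}}
  A25: {{q3,q6},{q2,q3,q6}} {{q5,q6}}
  A34: {{q3},{q2,q3},{q3,q4},{q3,q5},{q3,q6},{q2,q3,q4},{q2,q3,q6}}
  A35: {{q3},{q2,q3},{q3,q4},{q3,q5},{q3,q6},{q2,q3,q4},{q2,q3,q6}}
  A45: {{q3},{q4},{q5},{q1,q4},{q2,q3},{q2,q4},{q3,q4},{q3,q5},{q3,q6},{q5,q6},{q2,q3,q4},{q2,q3,q6}}
  A124: {{q5,q6}}
  A125: {{q5,q6}}
  A134: {{q3,q5}}
  A135: {{q3,q5}}
  A145: {{q5},{q3,q5},{q5,q6}} {{q1,q4}}
  A234: {{q3,q6},{q2,q3,q6}}
  A235: {{q3,q6},{q2,q3,q6}}
  A245: {{q3,q6},{q2,q3,q6}} {{q5,q6}}
  A345: {{q3},{q2,q3},{q3,q4},{q3,q5},{q3,q6},{q2,q3,q4},{q2,q3,q6}}
  A1245: {{q5,q6}}
  A1345: {{q3,q5}}
  A2345: {{q3,q6},{q2,q3,q6}}
C dims 6,15,11,3; δ0: rk 5, SNF 1^5; δ1: rk 8, SNF 1^8; δ2: rk 3, SNF 1^3
Ȟ^0: (6−5)−0=1 ⇒ Z
Ȟ^1: (15−8)−5=2 ⇒ Z^2
Ȟ^2: (11−3)−8=0 ⇒ 0

Ȟ^0 = Z, Ȟ^1 = Z^2 and Ȟ^2 = 0


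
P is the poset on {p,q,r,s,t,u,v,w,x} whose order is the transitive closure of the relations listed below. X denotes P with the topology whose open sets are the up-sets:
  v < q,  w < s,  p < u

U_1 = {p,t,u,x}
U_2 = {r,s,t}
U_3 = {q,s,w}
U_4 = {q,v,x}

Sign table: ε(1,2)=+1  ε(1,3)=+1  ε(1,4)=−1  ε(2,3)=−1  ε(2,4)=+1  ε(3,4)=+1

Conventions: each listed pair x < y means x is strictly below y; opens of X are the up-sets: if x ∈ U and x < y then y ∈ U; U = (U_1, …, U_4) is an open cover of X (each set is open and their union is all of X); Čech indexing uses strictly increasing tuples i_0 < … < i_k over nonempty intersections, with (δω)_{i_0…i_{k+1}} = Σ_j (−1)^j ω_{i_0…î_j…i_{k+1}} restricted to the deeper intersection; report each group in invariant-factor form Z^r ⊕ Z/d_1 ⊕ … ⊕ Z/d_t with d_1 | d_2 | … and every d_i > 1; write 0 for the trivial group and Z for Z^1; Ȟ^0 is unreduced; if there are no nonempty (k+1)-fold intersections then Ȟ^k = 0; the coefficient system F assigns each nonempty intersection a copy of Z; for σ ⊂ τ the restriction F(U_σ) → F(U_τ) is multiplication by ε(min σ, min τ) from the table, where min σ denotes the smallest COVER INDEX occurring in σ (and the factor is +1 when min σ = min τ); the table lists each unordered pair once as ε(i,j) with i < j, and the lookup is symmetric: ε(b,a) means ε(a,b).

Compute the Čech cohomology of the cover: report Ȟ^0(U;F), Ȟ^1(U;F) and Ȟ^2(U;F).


Ȟ^0(U;F) ≅ Z; Ȟ^1(U;F) ≅ Z; Ȟ^2(U;F) ≅ 0

nerve of the cover:
  U12={t} U14={x} U23={s} U34={q}
C dims 4,4; δ0: rk 3, SNF 1^3
Ȟ^0 = (4 − 3) − 0 = 1, so Ȟ^0 ≅ Z
Ȟ^1 = (4 − 0) − 3 = 1, so Ȟ^1 ≅ Z
Ȟ^2 = (0 − 0) − 0 = 0, so Ȟ^2 ≅ 0


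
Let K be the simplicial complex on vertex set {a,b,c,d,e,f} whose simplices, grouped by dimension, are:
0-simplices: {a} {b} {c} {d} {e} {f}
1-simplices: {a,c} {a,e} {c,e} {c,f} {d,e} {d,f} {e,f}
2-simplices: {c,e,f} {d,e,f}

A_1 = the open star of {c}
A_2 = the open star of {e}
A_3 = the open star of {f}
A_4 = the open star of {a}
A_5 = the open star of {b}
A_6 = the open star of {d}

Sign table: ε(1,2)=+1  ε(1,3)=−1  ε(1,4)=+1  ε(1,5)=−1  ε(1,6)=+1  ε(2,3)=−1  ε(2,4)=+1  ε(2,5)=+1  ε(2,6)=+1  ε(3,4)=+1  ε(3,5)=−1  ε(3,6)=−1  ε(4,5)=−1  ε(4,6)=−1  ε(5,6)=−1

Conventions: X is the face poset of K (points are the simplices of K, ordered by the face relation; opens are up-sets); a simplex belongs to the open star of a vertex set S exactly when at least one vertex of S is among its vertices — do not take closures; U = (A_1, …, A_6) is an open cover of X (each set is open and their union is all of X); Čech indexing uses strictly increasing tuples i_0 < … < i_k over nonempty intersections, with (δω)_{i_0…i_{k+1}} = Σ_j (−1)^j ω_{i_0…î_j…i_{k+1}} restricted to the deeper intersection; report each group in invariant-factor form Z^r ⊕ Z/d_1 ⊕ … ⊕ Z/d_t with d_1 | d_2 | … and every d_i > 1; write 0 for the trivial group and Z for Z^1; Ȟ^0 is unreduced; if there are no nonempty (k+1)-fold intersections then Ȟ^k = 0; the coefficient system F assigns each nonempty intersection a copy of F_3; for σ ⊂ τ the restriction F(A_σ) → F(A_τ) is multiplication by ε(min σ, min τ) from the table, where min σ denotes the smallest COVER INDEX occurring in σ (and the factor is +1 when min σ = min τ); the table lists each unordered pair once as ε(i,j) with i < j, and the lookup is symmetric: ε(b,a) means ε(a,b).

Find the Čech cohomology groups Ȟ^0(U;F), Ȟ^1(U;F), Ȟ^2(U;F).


cover nerve:
  A1={{c},{a,c},{c,e},{c,f},{c,e,f}} A2={{e},{a,e},{c,e},{d,e},{e,f},{c,e,f},{d,e,f}} A3={{f},{c,f},{d,f},{e,f},{c,e,f},{d,e,f}} A4={{a},{a,c},{a,e}} A5={{b}} A6={{d},{d,e},{d,f},{d,e,f}}
  A12={{c,e},{c,e,f}} A13={{c,f},{c,e,f}} A14={{a,c}} A23={{e,f},{c,e,f},{d,e,f}} A24={{a,e}} A26={{d,e},{d,e,f}} A36={{d,f},{d,e,f}}
  A123={{c,e,f}} A236={{d,e,f}}
C dims 6,7,2; δ0: rk_F3 4; δ1: rk_F3 2
Ȟ^0: (6−4)−0=2 ⇒ Z/3 ⊕ Z/3
Ȟ^1: (7−2)−4=1 ⇒ Z/3
Ȟ^2: (2−0)−2=0 ⇒ 0

Ȟ^0(U;F) ≅ Z/3 ⊕ Z/3,  Ȟ^1(U;F) ≅ Z/3,  Ȟ^2(U;F) ≅ 0


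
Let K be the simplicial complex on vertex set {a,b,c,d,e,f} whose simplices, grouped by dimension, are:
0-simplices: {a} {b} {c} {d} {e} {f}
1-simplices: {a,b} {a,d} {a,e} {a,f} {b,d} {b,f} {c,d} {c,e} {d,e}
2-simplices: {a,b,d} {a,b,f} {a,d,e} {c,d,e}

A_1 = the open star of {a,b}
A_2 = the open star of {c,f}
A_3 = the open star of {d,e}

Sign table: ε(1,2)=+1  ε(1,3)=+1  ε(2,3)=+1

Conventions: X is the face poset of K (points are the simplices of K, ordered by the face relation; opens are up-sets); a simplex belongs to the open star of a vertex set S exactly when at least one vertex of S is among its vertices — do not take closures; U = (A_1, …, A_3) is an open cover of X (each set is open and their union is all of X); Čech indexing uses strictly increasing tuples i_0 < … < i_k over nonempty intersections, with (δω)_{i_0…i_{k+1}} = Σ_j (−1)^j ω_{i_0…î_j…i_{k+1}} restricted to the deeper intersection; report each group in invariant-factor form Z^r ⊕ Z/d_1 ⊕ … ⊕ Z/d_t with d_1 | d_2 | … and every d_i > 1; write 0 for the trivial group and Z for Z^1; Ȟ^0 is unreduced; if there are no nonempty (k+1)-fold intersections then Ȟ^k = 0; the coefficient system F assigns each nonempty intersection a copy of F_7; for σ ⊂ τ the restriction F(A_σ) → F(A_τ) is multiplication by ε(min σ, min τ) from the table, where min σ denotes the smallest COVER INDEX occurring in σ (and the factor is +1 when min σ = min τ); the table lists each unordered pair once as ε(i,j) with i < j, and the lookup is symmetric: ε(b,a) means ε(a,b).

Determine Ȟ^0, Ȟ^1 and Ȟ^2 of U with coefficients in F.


nerve of the cover:
  A1={{a},{b},{a,b},{a,d},{a,e},{a,f},{b,d},{b,f},{a,b,d},{a,b,f},{a,d,e}} A2={{c},{f},{a,f},{b,f},{c,d},{c,e},{a,b,f},{c,d,e}} A3={{d},{e},{a,d},{a,e},{b,d},{c,d},{c,e},{d,e},{a,b,d},{a,d,e},{c,d,e}}
  A12={{a,f},{b,f},{a,b,f}} A13={{a,d},{a,e},{b,d},{a,b,d},{a,d,e}} A23={{c,d},{c,e},{c,d,e}}
C dims 3,3; δ0: rk_F7 2
Ȟ^0 = (3 − 2) − 0 = 1, so Ȟ^0 ≅ Z/7
Ȟ^1 = (3 − 0) − 2 = 1, so Ȟ^1 ≅ Z/7
Ȟ^2 = (0 − 0) − 0 = 0, so Ȟ^2 ≅ 0

Ȟ^0 = Z/7, Ȟ^1 = Z/7, Ȟ^2 = 0


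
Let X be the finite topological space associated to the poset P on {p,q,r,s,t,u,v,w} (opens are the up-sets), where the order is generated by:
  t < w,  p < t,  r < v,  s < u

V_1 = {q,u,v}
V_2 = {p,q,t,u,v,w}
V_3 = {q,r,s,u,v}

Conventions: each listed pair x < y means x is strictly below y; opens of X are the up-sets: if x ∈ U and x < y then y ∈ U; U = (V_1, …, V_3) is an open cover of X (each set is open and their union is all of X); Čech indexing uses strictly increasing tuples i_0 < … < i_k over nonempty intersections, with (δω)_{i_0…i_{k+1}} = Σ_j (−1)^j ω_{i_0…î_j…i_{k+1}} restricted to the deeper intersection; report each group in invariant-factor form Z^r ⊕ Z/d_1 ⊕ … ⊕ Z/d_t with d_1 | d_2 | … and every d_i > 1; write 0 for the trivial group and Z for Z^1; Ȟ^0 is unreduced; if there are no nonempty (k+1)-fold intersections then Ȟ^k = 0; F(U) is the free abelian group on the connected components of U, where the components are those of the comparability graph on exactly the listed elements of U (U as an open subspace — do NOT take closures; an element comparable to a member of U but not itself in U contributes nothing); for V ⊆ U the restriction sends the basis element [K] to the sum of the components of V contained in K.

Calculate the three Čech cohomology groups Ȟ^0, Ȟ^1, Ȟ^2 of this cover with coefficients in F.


nerve simplices:
  V12={q,u,v} V13={q,u,v} V23={q,u,v}
  V123={q,u,v}
components per intersection:
  V1: {q} {u} {v}
  V2: {p,t,w} {q} {u} {v}
  V3: {q} {r,v} {s,u}
  V12: {q} {u} {v}
  V13: {q} {u} {v}
  V23: {q} {u} {v}
  V123: {q} {u} {v}
C dims 10,9,3; δ0: rk 6, SNF 1^6; δ1: rk 3, SNF 1^3
degree 0: 10−6−0 = 4 → Ȟ^0 ≅ Z^4
degree 1: 9−3−6 = 0 → Ȟ^1 ≅ 0
degree 2: 3−0−3 = 0 → Ȟ^2 ≅ 0

Ȟ^0(U;F) ≅ Z^4, Ȟ^1(U;F) ≅ 0 and Ȟ^2(U;F) ≅ 0


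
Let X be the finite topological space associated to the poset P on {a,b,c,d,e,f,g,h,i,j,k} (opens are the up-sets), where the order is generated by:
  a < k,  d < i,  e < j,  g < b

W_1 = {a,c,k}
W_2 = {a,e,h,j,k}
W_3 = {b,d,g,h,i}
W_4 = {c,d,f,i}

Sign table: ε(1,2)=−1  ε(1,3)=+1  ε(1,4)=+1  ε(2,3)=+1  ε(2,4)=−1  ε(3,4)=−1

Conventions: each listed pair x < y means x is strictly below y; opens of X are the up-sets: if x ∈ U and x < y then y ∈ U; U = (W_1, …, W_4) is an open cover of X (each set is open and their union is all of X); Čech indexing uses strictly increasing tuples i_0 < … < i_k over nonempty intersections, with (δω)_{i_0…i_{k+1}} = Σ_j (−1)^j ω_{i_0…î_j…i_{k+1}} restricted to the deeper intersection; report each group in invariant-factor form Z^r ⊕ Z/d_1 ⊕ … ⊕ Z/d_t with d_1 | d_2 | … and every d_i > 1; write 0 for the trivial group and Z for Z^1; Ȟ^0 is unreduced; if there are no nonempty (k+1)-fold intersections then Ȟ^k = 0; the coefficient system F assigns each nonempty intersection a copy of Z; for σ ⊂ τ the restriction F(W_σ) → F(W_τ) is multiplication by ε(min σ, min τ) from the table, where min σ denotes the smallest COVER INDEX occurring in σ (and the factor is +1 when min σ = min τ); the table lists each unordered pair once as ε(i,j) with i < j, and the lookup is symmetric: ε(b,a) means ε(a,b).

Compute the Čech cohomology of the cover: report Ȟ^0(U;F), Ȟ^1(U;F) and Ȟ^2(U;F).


Ȟ^0 = Z; Ȟ^1 = Z; Ȟ^2 = 0

nonempty intersections:
  W12={a,k} W14={c} W23={h} W34={d,i}
C dims 4,4; δ0: rk 3, SNF 1^3
Ȟ^0: (4−3)−0=1 ⇒ Z
Ȟ^1: (4−0)−3=1 ⇒ Z
Ȟ^2: (0−0)−0=0 ⇒ 0


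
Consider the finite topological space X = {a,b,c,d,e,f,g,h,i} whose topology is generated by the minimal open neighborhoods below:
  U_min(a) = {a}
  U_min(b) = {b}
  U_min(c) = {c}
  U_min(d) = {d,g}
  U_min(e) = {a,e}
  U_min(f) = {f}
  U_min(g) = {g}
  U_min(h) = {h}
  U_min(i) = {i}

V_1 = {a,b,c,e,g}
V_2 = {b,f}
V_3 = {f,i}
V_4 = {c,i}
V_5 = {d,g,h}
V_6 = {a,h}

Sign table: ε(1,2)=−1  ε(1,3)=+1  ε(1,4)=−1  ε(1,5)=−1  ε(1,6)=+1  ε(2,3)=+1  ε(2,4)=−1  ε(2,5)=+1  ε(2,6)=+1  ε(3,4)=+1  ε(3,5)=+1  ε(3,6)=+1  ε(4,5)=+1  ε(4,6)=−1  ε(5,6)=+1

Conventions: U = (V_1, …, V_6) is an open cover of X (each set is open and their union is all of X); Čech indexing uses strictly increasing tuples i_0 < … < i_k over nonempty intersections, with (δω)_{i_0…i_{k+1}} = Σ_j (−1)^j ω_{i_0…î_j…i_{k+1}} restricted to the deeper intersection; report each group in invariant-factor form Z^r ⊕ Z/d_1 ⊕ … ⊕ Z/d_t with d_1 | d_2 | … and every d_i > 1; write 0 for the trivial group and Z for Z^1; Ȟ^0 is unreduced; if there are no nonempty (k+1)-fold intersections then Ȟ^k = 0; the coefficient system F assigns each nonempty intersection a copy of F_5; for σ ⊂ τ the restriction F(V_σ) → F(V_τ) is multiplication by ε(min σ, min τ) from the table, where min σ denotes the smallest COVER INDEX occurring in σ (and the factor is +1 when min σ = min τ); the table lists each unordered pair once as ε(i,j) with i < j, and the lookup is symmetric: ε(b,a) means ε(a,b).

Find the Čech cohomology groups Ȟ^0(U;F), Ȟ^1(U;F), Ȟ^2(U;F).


nonempty overlaps:
  V12={b} V14={c} V15={g} V16={a} V23={f} V34={i} V56={h}
C dims 6,7; δ0: rk_F5 6
degree 0: 6−6−0 = 0 → Ȟ^0 ≅ 0
degree 1: 7−0−6 = 1 → Ȟ^1 ≅ Z/5
degree 2: 0−0−0 = 0 → Ȟ^2 ≅ 0

Ȟ^0(U;F) ≅ 0, Ȟ^1(U;F) ≅ Z/5, Ȟ^2(U;F) ≅ 0


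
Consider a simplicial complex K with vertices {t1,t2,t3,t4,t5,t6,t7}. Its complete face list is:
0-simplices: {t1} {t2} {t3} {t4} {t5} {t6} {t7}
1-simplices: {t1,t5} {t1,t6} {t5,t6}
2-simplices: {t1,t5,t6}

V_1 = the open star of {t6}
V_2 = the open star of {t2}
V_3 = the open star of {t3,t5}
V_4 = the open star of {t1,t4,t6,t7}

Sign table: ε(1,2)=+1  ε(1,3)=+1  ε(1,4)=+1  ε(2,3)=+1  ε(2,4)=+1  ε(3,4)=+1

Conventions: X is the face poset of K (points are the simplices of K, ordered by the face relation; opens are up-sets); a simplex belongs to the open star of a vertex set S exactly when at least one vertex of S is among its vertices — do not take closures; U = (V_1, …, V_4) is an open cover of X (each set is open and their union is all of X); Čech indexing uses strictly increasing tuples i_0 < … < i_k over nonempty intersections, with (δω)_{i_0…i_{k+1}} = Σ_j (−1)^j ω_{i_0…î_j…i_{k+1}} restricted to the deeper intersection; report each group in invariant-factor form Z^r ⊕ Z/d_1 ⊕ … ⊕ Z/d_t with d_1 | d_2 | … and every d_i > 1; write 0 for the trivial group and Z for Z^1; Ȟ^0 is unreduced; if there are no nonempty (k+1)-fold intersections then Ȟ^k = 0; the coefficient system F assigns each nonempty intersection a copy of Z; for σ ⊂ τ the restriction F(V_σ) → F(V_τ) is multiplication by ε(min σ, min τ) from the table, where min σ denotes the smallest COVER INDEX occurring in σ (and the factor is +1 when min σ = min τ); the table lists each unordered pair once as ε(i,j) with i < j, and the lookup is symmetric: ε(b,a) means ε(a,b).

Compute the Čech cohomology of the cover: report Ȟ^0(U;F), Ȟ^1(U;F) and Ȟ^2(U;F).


Ȟ^0 ≅ Z^2, Ȟ^1 ≅ 0 and Ȟ^2 ≅ 0

nonempty overlaps:
  V1={{t6},{t1,t6},{t5,t6},{t1,t5,t6}} V2={{t2}} V3={{t3},{t5},{t1,t5},{t5,t6},{t1,t5,t6}} V4={{t1},{t4},{t6},{t7},{t1,t5},{t1,t6},{t5,t6},{t1,t5,t6}}
  V13={{t5,t6},{t1,t5,t6}} V14={{t6},{t1,t6},{t5,t6},{t1,t5,t6}} V34={{t1,t5},{t5,t6},{t1,t5,t6}}
  V134={{t5,t6},{t1,t5,t6}}
C dims 4,3,1; δ0: rk 2, SNF 1^2; δ1: rk 1, SNF 1^1
degree 0: 4−2−0 = 2 → Ȟ^0 ≅ Z^2
degree 1: 3−1−2 = 0 → Ȟ^1 ≅ 0
degree 2: 1−0−1 = 0 → Ȟ^2 ≅ 0


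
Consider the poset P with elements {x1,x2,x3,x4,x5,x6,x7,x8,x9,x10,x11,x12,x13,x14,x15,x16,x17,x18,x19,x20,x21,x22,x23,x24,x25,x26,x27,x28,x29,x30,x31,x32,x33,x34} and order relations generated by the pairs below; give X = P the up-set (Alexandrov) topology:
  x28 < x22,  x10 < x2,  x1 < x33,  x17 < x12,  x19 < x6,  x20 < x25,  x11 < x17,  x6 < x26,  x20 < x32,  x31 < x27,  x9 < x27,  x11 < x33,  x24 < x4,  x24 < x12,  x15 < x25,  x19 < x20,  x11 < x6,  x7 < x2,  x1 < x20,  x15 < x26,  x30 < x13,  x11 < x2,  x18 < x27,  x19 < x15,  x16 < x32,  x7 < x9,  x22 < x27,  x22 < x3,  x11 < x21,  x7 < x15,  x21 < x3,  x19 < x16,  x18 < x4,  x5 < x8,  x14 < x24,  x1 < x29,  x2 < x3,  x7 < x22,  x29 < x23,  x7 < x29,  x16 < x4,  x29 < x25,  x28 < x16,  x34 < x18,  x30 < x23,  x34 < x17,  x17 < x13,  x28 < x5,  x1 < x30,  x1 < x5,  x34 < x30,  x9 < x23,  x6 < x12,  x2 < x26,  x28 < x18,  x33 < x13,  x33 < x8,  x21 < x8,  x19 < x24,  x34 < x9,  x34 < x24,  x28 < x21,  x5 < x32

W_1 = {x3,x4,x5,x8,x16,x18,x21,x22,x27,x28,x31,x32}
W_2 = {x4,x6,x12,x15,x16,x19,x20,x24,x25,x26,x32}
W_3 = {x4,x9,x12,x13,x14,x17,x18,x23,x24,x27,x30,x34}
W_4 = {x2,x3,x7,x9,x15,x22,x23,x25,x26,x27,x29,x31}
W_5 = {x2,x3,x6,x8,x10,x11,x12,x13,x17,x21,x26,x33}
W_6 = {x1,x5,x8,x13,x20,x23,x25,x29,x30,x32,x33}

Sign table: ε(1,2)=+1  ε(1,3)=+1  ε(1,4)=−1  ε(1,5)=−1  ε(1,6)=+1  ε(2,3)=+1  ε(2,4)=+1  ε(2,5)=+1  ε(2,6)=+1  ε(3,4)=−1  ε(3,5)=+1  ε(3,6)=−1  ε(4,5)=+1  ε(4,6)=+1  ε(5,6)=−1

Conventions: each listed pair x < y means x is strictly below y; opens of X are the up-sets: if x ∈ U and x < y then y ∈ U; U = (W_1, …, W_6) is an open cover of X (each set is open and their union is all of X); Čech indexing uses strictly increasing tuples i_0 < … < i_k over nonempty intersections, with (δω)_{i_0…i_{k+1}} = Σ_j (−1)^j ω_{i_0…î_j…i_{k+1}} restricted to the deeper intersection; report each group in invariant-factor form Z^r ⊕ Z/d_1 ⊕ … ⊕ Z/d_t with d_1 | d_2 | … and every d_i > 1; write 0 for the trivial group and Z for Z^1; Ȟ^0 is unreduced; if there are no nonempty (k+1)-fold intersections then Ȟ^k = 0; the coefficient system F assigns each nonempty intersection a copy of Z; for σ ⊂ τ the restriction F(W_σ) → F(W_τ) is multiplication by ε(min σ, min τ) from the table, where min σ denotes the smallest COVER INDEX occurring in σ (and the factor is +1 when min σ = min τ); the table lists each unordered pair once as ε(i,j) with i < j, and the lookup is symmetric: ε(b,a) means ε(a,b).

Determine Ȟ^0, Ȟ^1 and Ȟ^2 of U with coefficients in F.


nonempty overlaps:
  W12={x4,x16,x32} W13={x4,x18,x27} W14={x3,x22,x27,x31} W15={x3,x8,x21} W16={x5,x8,x32} W23={x4,x12,x24} W24={x15,x25,x26} W25={x6,x12,x26} W26={x20,x25,x32} W34={x9,x23,x27} W35={x12,x13,x17} W36={x13,x23,x30} W45={x2,x3,x26} W46={x23,x25,x29} W56={x8,x13,x33}
  W123={x4} W126={x32} W134={x27} W145={x3} W156={x8} W235={x12} W245={x26} W246={x25} W346={x23} W356={x13}
C dims 6,15,10; δ0: rk 6, SNF 1^5·2; δ1: rk 9, SNF 1^9
degree 0: 6−6−0 = 0 → Ȟ^0 ≅ 0
degree 1: 15−9−6 = 0 plus torsion [2] → Ȟ^1 ≅ Z/2
degree 2: 10−0−9 = 1 → Ȟ^2 ≅ Z

Ȟ^0 = 0, Ȟ^1 = Z/2, Ȟ^2 = Z


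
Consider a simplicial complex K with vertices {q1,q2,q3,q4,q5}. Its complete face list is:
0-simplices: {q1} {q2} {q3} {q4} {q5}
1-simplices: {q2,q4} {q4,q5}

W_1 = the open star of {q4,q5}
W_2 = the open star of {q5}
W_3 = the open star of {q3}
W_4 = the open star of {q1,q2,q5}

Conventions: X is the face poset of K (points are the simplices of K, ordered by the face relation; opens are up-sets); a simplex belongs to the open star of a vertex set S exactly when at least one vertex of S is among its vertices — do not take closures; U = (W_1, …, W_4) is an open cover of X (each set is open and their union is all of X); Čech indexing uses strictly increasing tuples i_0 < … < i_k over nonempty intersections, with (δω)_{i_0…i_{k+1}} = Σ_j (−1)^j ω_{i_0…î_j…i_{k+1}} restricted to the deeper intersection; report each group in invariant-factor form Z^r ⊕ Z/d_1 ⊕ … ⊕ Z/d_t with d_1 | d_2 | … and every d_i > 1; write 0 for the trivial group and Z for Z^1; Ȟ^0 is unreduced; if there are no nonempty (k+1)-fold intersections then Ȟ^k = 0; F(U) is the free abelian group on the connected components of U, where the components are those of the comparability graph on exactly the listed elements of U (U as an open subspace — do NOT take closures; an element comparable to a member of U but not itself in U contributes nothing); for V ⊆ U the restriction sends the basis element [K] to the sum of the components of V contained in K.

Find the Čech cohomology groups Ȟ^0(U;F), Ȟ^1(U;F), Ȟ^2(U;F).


Ȟ^0 = Z^3, Ȟ^1 = 0 and Ȟ^2 = 0

nerve of the cover:
  W1={{q4},{q5},{q2,q4},{q4,q5}} W2={{q5},{q4,q5}} W3={{q3}} W4={{q1},{q2},{q5},{q2,q4},{q4,q5}}
  W12={{q5},{q4,q5}} W14={{q5},{q2,q4},{q4,q5}} W24={{q5},{q4,q5}}
  W124={{q5},{q4,q5}}
components per intersection:
  W1: {{q4},{q5},{q2,q4},{q4,q5}}
  W2: {{q5},{q4,q5}}
  W3: {{q3}}
  W4: {{q1}} {{q2},{q2,q4}} {{q5},{q4,q5}}
  W12: {{q5},{q4,q5}}
  W14: {{q5},{q4,q5}} {{q2,q4}}
  W24: {{q5},{q4,q5}}
  W124: {{q5},{q4,q5}}
C dims 6,4,1; δ0: rk 3, SNF 1^3; δ1: rk 1, SNF 1^1
Ȟ^0 = (6 − 3) − 0 = 3, so Ȟ^0 ≅ Z^3
Ȟ^1 = (4 − 1) − 3 = 0, so Ȟ^1 ≅ 0
Ȟ^2 = (1 − 0) − 1 = 0, so Ȟ^2 ≅ 0
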